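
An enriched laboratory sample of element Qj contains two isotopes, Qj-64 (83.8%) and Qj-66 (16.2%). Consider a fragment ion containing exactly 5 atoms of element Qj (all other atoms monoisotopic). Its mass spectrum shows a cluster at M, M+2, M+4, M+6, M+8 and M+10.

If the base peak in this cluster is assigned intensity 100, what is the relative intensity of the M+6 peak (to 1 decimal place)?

Binomial terms of (0.838 + 0.162)^5: M 0.4133, M+2 0.3994, M+4 0.1544, M+6 0.0299, M+8 0.0029, M+10 0.0001 → M is the base peak.
P(M) = C(5,0) × 0.838^5 × 0.162^0 = 1 × 0.41325688 × 1.0000 = 0.413257 (base)
P(M+6) = C(5,3) × 0.838^2 × 0.162^3 = 10 × 0.702244 × 0.00425153 = 0.029856
Relative intensity = 0.029856 / 0.413257 × 100 = 7.2

7.2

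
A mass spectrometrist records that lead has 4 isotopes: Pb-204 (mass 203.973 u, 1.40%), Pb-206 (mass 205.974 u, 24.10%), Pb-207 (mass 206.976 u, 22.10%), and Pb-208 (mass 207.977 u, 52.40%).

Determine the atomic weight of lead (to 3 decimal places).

207.217 u

Average mass = Σ (abundance × isotope mass) = 0.0140 × 203.973 + 0.2410 × 205.974 + 0.2210 × 206.976 + 0.5240 × 207.977
= 2.8556 + 49.6397 + 45.7417 + 108.9799 = 207.2169 u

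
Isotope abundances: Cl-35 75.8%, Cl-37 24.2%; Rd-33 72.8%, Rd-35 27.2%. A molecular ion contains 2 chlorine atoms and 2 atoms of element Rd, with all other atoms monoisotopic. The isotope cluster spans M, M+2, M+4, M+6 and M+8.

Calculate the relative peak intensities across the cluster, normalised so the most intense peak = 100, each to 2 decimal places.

Chlorine pattern (n=2): 0.574564 : 0.366872 : 0.058564
Element Rd pattern (n=2): 0.529984 : 0.396032 : 0.073984
Convolve the two distributions (both contribute in 2-u steps):
  M: 0.574564×0.529984 = 0.304510
  M+2: 0.574564×0.396032 + 0.366872×0.529984 = 0.421982
  M+4: 0.574564×0.073984 + 0.366872×0.396032 + 0.058564×0.529984 = 0.218840
  M+6: 0.366872×0.073984 + 0.058564×0.396032 = 0.050336
  M+8: 0.058564×0.073984 = 0.004333
Scale to base peak (0.421982) = 100: 72.16 : 100.00 : 51.86 : 11.93 : 1.03

72.16 : 100.00 : 51.86 : 11.93 : 1.03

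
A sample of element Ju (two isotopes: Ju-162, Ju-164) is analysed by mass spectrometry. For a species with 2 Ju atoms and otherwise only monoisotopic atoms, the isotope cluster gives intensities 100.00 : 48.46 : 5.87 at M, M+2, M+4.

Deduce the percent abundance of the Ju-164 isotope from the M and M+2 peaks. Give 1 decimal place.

19.5%

Let p = fractional abundance of Ju-162. I(M+2)/I(M) = [C(2,1)·p^1·(1−p)] / p^2 = 2·(1−p)/p = 48.46/100.00 = 0.4846
(1−p)/p = 0.4846/2 = 0.2423  ⇒  p = 1/(1 + 0.2423) = 0.8050
Ju-162: 80.5%, Ju-164: 19.5%.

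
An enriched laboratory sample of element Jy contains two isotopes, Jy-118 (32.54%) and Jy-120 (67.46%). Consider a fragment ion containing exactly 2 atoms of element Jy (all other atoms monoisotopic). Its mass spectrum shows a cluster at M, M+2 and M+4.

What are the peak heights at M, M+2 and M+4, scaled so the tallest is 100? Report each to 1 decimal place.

23.3 : 96.5 : 100.0

Expanding (0.3254 + 0.6746)^2:
P(M) = 0.3254^2 = 0.105885
P(M+2) = 2 × 0.3254^1 × 0.6746^1 = 0.439030
P(M+4) = 0.6746^2 = 0.455085
The M+4 peak is largest (0.455085); scaling to 100 gives 23.3 : 96.5 : 100.0.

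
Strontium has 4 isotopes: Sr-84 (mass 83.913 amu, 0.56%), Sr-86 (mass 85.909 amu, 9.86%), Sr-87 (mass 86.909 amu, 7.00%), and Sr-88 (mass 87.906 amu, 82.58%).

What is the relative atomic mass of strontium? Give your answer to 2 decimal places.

The abundance-weighted mean is 0.0056 × 83.913 + 0.0986 × 85.909 + 0.0700 × 86.909 + 0.8258 × 87.906
= 0.4699 + 8.4706 + 6.0836 + 72.5928 = 87.6169 amu

87.62 amu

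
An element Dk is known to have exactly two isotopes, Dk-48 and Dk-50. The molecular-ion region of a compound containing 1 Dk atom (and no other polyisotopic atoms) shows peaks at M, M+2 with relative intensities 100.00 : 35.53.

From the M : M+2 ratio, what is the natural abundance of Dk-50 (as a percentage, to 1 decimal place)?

Let p = fractional abundance of Dk-48. I(M+2)/I(M) = [C(1,1)·p^0·(1−p)] / p^1 = 1·(1−p)/p = 35.53/100.00 = 0.3553
(1−p)/p = 0.3553/1 = 0.3553  ⇒  p = 1/(1 + 0.3553) = 0.7378
Dk-48: 73.8%, Dk-50: 26.2%.

26.2%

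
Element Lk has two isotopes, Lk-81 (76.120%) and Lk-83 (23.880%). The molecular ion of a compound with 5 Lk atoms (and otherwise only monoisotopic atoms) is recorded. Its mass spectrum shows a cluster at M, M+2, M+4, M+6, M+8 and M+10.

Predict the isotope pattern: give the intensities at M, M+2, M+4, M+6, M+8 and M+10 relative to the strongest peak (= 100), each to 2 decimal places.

63.75 : 100.00 : 62.74 : 19.68 : 3.09 : 0.19

Expanding (0.76120 + 0.23880)^5:
P(M) = 0.76120^5 = 0.255561
P(M+2) = 5 × 0.76120^4 × 0.23880^1 = 0.400866
P(M+4) = 10 × 0.76120^3 × 0.23880^2 = 0.251516
P(M+6) = 10 × 0.76120^2 × 0.23880^3 = 0.078904
P(M+8) = 5 × 0.76120^1 × 0.23880^4 = 0.012377
P(M+10) = 0.23880^5 = 0.000777
The M+2 peak is largest (0.400866); scaling to 100 gives 63.75 : 100.00 : 62.74 : 19.68 : 3.09 : 0.19.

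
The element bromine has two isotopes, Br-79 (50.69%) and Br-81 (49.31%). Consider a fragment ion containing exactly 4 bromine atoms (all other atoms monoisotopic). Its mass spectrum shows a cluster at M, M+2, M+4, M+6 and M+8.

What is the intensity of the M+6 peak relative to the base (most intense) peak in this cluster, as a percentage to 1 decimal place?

(0.5069 + 0.4931)^4 gives M 0.0660, M+2 0.2569, M+4 0.3749, M+6 0.2431, M+8 0.0591; the largest is M+4.
P(M+4) = C(4,2) × 0.5069^2 × 0.4931^2 = 6 × 0.25694761 × 0.24314761 = 0.374857 (base)
P(M+6) = C(4,3) × 0.5069^1 × 0.4931^3 = 4 × 0.5069 × 0.11989609 = 0.243101
Relative intensity = 0.243101 / 0.374857 × 100 = 64.9

64.9%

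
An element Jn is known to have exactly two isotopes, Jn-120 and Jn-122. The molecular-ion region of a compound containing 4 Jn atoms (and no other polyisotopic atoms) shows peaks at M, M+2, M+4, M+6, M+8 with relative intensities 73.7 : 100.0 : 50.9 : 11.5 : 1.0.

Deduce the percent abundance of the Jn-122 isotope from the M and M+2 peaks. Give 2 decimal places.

If p is the fraction of Jn that is Jn-120, then I(M+2)/I(M) = [C(4,1)·p^3·(1−p)] / p^4 = 4·(1−p)/p = 100.0/73.7 = 1.3569
(1−p)/p = 1.3569/4 = 0.3392  ⇒  p = 1/(1 + 0.3392) = 0.7467
Jn-120: 74.67%, Jn-122: 25.33%.

25.33%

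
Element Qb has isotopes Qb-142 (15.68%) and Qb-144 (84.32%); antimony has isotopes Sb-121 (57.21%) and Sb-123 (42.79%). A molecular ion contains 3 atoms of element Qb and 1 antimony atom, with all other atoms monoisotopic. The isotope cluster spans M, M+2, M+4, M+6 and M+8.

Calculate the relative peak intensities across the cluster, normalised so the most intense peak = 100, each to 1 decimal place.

Element Qb pattern (n=3): 0.00385512 : 0.06219335 : 0.33444793 : 0.5995036
Antimony pattern (n=1): 0.5721 : 0.4279
Convolve the two distributions (both contribute in 2-u steps):
  M: 0.00385512×0.5721 = 0.002206
  M+2: 0.00385512×0.4279 + 0.06219335×0.5721 = 0.037230
  M+4: 0.06219335×0.4279 + 0.33444793×0.5721 = 0.217950
  M+6: 0.33444793×0.4279 + 0.5995036×0.5721 = 0.486086
  M+8: 0.5995036×0.4279 = 0.256528
Scale to base peak (0.486086) = 100: 0.5 : 7.7 : 44.8 : 100.0 : 52.8

0.5 : 7.7 : 44.8 : 100.0 : 52.8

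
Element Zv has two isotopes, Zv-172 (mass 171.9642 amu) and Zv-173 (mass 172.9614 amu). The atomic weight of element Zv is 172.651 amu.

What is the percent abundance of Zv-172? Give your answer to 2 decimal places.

31.13%

Writing the weighted mean with unknown fraction x of Zv-172:
171.9642·x + 172.9614·(1 − x) = 172.651
(171.9642 − 172.9614)·x = 172.651 − 172.9614
x = -0.3104 / -0.9972 = 0.31127 → 31.13% Zv-172, 68.87% Zv-173.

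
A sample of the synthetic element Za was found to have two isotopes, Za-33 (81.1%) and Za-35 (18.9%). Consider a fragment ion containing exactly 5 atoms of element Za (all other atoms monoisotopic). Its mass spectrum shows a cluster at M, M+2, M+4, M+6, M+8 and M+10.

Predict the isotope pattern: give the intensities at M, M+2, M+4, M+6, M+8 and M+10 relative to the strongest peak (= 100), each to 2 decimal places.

Expanding (0.811 + 0.189)^5:
P(M) = 0.811^5 = 0.350836
P(M+2) = 5 × 0.811^4 × 0.189^1 = 0.408804
P(M+4) = 10 × 0.811^3 × 0.189^2 = 0.190540
P(M+6) = 10 × 0.811^2 × 0.189^3 = 0.044405
P(M+8) = 5 × 0.811^1 × 0.189^4 = 0.005174
P(M+10) = 0.189^5 = 0.000241
The M+2 peak is largest (0.408804); scaling to 100 gives 85.82 : 100.00 : 46.61 : 10.86 : 1.27 : 0.06.

85.82 : 100.00 : 46.61 : 10.86 : 1.27 : 0.06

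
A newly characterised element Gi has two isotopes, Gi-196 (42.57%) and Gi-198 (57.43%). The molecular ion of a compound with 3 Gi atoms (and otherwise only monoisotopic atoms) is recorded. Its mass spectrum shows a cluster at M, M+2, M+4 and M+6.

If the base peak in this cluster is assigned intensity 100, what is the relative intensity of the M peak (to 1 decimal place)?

18.3

Term probabilities: M 0.0771, M+2 0.3122, M+4 0.4212, M+6 0.1894. Base peak = M+4.
P(M+4) = C(3,2) × 0.4257^1 × 0.5743^2 = 3 × 0.4257 × 0.32982049 = 0.421214 (base)
P(M) = C(3,0) × 0.4257^3 × 0.5743^0 = 1 × 0.07714556 × 1.0000 = 0.077146
Relative intensity = 0.077146 / 0.421214 × 100 = 18.3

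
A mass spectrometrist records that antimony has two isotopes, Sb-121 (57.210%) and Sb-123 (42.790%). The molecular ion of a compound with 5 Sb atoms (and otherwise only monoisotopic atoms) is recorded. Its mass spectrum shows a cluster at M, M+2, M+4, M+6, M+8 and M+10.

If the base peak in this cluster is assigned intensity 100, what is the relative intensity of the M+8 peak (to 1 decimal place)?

Binomial terms of (0.57210 + 0.42790)^5: M 0.0613, M+2 0.2292, M+4 0.3428, M+6 0.2564, M+8 0.0959, M+10 0.0143 → M+4 is the base peak.
P(M+4) = C(5,2) × 0.57210^3 × 0.42790^2 = 10 × 0.18724742 × 0.18309841 = 0.342847 (base)
P(M+8) = C(5,4) × 0.57210^1 × 0.42790^4 = 5 × 0.5721 × 0.03352503 = 0.095898
Relative intensity = 0.095898 / 0.342847 × 100 = 28.0

28.0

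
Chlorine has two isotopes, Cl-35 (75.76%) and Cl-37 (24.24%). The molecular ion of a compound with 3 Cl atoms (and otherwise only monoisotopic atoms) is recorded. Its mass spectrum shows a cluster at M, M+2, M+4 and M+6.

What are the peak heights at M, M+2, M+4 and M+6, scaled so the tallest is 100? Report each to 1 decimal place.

Expanding (0.7576 + 0.2424)^3:
P(M) = 0.7576^3 = 0.434830
P(M+2) = 3 × 0.7576^2 × 0.2424^1 = 0.417382
P(M+4) = 3 × 0.7576^1 × 0.2424^2 = 0.133545
P(M+6) = 0.2424^3 = 0.014243
The M peak is largest (0.434830); scaling to 100 gives 100.0 : 96.0 : 30.7 : 3.3.

100.0 : 96.0 : 30.7 : 3.3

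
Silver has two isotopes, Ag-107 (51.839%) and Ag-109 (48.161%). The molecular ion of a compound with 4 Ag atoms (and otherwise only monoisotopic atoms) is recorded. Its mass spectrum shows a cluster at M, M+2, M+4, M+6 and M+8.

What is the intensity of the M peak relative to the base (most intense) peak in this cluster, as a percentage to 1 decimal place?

19.3%

Binomial terms of (0.51839 + 0.48161)^4: M 0.0722, M+2 0.2684, M+4 0.3740, M+6 0.2316, M+8 0.0538 → M+4 is the base peak.
P(M+4) = C(4,2) × 0.51839^2 × 0.48161^2 = 6 × 0.26872819 × 0.23194819 = 0.373986 (base)
P(M) = C(4,0) × 0.51839^4 × 0.48161^0 = 1 × 0.07221484 × 1.0000 = 0.072215
Relative intensity = 0.072215 / 0.373986 × 100 = 19.3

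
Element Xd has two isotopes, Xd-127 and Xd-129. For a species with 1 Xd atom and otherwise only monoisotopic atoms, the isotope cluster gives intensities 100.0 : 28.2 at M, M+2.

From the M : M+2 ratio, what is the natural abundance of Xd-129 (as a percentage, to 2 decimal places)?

If p is the fraction of Xd that is Xd-127, then I(M+2)/I(M) = [C(1,1)·p^0·(1−p)] / p^1 = 1·(1−p)/p = 28.2/100.0 = 0.2820
(1−p)/p = 0.2820/1 = 0.2820  ⇒  p = 1/(1 + 0.2820) = 0.7800
Xd-127: 78.00%, Xd-129: 22.00%.

22.00%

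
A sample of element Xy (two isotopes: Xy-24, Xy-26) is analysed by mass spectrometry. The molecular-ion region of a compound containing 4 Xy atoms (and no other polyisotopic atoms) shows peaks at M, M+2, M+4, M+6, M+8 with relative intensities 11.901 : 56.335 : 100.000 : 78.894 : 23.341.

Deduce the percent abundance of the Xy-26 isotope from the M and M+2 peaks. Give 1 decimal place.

Write p for the Xy-24 fraction. I(M+2)/I(M) = [C(4,1)·p^3·(1−p)] / p^4 = 4·(1−p)/p = 56.335/11.901 = 4.7336
(1−p)/p = 4.7336/4 = 1.1834  ⇒  p = 1/(1 + 1.1834) = 0.4580
Xy-24: 45.8%, Xy-26: 54.2%.

54.2%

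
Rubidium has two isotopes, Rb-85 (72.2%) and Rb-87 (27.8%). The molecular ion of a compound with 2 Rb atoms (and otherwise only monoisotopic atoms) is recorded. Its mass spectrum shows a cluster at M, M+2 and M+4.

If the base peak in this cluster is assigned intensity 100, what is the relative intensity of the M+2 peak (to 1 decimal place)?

Term probabilities: M 0.5213, M+2 0.4014, M+4 0.0773. Base peak = M.
P(M) = C(2,0) × 0.722^2 × 0.278^0 = 1 × 0.521284 × 1.0000 = 0.521284 (base)
P(M+2) = C(2,1) × 0.722^1 × 0.278^1 = 2 × 0.7220 × 0.2780 = 0.401432
Relative intensity = 0.401432 / 0.521284 × 100 = 77.0

77.0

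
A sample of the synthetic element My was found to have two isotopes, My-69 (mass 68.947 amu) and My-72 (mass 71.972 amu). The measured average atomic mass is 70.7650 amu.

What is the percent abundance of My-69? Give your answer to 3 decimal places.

With x = fraction of My-69 (so My-72 is 1 − x):
68.947·x + 71.972·(1 − x) = 70.7650
(68.947 − 71.972)·x = 70.7650 − 71.972
x = -1.2070 / -3.025 = 0.39901 → 39.901% My-69, 60.099% My-72.

39.901%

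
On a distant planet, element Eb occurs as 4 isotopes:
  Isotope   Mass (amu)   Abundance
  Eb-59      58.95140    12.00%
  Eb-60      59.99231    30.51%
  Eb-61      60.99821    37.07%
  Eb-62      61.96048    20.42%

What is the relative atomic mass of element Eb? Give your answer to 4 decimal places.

Ar = Σ fᵢ·mᵢ = 0.1200 × 58.95140 + 0.3051 × 59.99231 + 0.3707 × 60.99821 + 0.2042 × 61.96048
= 7.074168 + 18.303654 + 22.612036 + 12.652330 = 60.642188 amu

60.6422 amu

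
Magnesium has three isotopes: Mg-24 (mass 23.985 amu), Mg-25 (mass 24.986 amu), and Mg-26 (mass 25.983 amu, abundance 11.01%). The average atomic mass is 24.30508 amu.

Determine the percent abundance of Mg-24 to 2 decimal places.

Let x and y be the fractions of Mg-24 and Mg-25. Then x + y = 1 − 0.1101 = 0.8899 and 23.985x + 24.986y = 24.30508 − 0.1101×25.983 = 21.4443517.
Substituting: 23.985x + 24.986(0.8899 − x) = 21.4443517
(23.985 − 24.986)x = -0.7906897  ⇒  x = 0.78990, y = 0.10000
Mg-24: 78.99%, Mg-25: 10.00%.

78.99%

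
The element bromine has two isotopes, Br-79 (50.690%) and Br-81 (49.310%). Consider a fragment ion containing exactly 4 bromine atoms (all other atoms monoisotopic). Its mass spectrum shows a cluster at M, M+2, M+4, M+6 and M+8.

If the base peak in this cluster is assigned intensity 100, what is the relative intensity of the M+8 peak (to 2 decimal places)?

(0.50690 + 0.49310)^4 gives M 0.0660, M+2 0.2569, M+4 0.3749, M+6 0.2431, M+8 0.0591; the largest is M+4.
P(M+4) = C(4,2) × 0.50690^2 × 0.49310^2 = 6 × 0.25694761 × 0.24314761 = 0.374857 (base)
P(M+8) = C(4,4) × 0.50690^0 × 0.49310^4 = 1 × 1.0000 × 0.05912076 = 0.059121
Relative intensity = 0.059121 / 0.374857 × 100 = 15.77

15.77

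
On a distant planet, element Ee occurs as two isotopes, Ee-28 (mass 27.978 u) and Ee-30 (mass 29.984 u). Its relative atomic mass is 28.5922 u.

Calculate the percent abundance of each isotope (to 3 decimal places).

Ee-28: 69.382%, Ee-30: 30.618%

Writing the weighted mean with unknown fraction x of Ee-28:
27.978·x + 29.984·(1 − x) = 28.5922
(27.978 − 29.984)·x = 28.5922 − 29.984
x = -1.3918 / -2.006 = 0.69382 → 69.382% Ee-28, 30.618% Ee-30.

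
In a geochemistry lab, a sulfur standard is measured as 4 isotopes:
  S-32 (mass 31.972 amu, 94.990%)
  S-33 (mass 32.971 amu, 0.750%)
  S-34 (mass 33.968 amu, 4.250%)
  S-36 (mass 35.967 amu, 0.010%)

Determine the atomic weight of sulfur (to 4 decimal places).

32.0647 amu

Average mass = Σ (abundance × isotope mass) = 0.94990 × 31.972 + 0.00750 × 32.971 + 0.04250 × 33.968 + 0.00010 × 35.967
= 30.37020 + 0.24728 + 1.44364 + 0.00360 = 32.06472 amu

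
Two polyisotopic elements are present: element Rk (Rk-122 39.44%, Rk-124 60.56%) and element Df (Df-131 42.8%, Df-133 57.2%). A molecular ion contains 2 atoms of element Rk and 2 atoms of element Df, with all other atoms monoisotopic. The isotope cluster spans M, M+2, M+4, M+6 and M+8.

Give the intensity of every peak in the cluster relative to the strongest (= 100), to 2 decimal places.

8.10 : 46.50 : 100.00 : 95.42 : 34.09

Element Rk pattern (n=2): 0.15555136 : 0.47769728 : 0.36675136
Element Df pattern (n=2): 0.183184 : 0.489632 : 0.327184
Convolve the two distributions (both contribute in 2-u steps):
  M: 0.15555136×0.183184 = 0.028495
  M+2: 0.15555136×0.489632 + 0.47769728×0.183184 = 0.163669
  M+4: 0.15555136×0.327184 + 0.47769728×0.489632 + 0.36675136×0.183184 = 0.351973
  M+6: 0.47769728×0.327184 + 0.36675136×0.489632 = 0.335868
  M+8: 0.36675136×0.327184 = 0.119995
Scale to base peak (0.351973) = 100: 8.10 : 46.50 : 100.00 : 95.42 : 34.09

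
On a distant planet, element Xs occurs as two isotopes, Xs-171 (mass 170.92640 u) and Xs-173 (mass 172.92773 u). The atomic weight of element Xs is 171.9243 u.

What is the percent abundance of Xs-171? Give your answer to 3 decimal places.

50.138%

Writing the weighted mean with unknown fraction x of Xs-171:
170.92640·x + 172.92773·(1 − x) = 171.9243
(170.92640 − 172.92773)·x = 171.9243 − 172.92773
x = -1.00343 / -2.00133 = 0.50138 → 50.138% Xs-171, 49.862% Xs-173.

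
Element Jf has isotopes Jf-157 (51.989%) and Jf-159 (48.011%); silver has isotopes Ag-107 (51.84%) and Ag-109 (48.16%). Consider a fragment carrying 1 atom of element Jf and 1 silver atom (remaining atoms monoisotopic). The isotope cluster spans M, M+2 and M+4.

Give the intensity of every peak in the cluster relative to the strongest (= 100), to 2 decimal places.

Element Jf pattern (n=1): 0.51989 : 0.48011
Silver pattern (n=1): 0.5184 : 0.4816
Convolve the two distributions (both contribute in 2-u steps):
  M: 0.51989×0.5184 = 0.269511
  M+2: 0.51989×0.4816 + 0.48011×0.5184 = 0.499268
  M+4: 0.48011×0.4816 = 0.231221
Scale to base peak (0.499268) = 100: 53.98 : 100.00 : 46.31

53.98 : 100.00 : 46.31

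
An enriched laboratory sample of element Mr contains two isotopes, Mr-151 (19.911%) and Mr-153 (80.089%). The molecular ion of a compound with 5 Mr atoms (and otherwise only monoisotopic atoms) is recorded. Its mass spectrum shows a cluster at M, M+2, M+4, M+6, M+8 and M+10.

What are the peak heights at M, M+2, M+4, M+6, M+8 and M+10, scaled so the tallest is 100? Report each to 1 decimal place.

0.1 : 1.5 : 12.4 : 49.7 : 100.0 : 80.4

The 5 Mr atoms are independent, so intensities follow the terms of (0.19911 + 0.80089)^5.
P(M) = 0.19911^5 = 0.000313
P(M+2) = 5 × 0.19911^4 × 0.80089^1 = 0.006294
P(M+4) = 10 × 0.19911^3 × 0.80089^2 = 0.050632
P(M+6) = 10 × 0.19911^2 × 0.80089^3 = 0.203660
P(M+8) = 5 × 0.19911^1 × 0.80089^4 = 0.409595
P(M+10) = 0.80089^5 = 0.329507
The M+8 peak is largest (0.409595); scaling to 100 gives 0.1 : 1.5 : 12.4 : 49.7 : 100.0 : 80.4.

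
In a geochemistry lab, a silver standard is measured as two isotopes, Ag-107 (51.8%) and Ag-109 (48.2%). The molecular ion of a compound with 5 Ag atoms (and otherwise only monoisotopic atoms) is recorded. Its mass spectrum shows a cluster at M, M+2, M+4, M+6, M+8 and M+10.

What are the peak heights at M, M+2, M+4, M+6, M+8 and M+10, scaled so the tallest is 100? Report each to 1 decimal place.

11.5 : 53.7 : 100.0 : 93.1 : 43.3 : 8.1

The 5 Ag atoms are independent, so intensities follow the terms of (0.518 + 0.482)^5.
P(M) = 0.518^5 = 0.037295
P(M+2) = 5 × 0.518^4 × 0.482^1 = 0.173515
P(M+4) = 10 × 0.518^3 × 0.482^2 = 0.322911
P(M+6) = 10 × 0.518^2 × 0.482^3 = 0.300470
P(M+8) = 5 × 0.518^1 × 0.482^4 = 0.139794
P(M+10) = 0.482^5 = 0.026016
The M+4 peak is largest (0.322911); scaling to 100 gives 11.5 : 53.7 : 100.0 : 93.1 : 43.3 : 8.1.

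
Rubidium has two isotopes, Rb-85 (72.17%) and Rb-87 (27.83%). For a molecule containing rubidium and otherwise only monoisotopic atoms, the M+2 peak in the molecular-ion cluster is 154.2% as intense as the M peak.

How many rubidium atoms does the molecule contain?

The M+2/M ratio from n Rb atoms is n · q/p = n · 0.2783/0.7217.
n = 1.542 × 0.7217/0.2783 = 4.00 ≈ 4

4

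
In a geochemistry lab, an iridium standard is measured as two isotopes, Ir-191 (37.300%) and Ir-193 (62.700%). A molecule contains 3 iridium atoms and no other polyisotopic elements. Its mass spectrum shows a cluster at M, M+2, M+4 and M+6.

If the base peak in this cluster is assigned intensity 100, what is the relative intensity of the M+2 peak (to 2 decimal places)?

Binomial terms of (0.37300 + 0.62700)^3: M 0.0519, M+2 0.2617, M+4 0.4399, M+6 0.2465 → M+4 is the base peak.
P(M+4) = C(3,2) × 0.37300^1 × 0.62700^2 = 3 × 0.3730 × 0.393129 = 0.439911 (base)
P(M+2) = C(3,1) × 0.37300^2 × 0.62700^1 = 3 × 0.139129 × 0.6270 = 0.261702
Relative intensity = 0.261702 / 0.439911 × 100 = 59.49

59.49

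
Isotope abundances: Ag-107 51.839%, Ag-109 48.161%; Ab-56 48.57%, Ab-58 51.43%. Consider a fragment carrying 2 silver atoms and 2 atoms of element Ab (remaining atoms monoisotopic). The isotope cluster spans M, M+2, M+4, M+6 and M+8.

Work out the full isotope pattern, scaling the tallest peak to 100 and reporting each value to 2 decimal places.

Silver pattern (n=2): 0.26872819 : 0.49932362 : 0.23194819
Element Ab pattern (n=2): 0.23590449 : 0.49959102 : 0.26450449
Convolve the two distributions (both contribute in 2-u steps):
  M: 0.26872819×0.23590449 = 0.063394
  M+2: 0.26872819×0.49959102 + 0.49932362×0.23590449 = 0.252047
  M+4: 0.26872819×0.26450449 + 0.49932362×0.49959102 + 0.23194819×0.23590449 = 0.375255
  M+6: 0.49932362×0.26450449 + 0.23194819×0.49959102 = 0.247953
  M+8: 0.23194819×0.26450449 = 0.061351
Scale to base peak (0.375255) = 100: 16.89 : 67.17 : 100.00 : 66.08 : 16.35

16.89 : 67.17 : 100.00 : 66.08 : 16.35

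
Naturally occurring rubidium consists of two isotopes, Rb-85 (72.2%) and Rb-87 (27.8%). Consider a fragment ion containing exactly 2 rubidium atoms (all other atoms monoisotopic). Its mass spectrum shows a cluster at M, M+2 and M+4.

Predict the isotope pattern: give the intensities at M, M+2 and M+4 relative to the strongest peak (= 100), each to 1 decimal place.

100.0 : 77.0 : 14.8

Expanding (0.722 + 0.278)^2:
P(M) = 0.722^2 = 0.521284
P(M+2) = 2 × 0.722^1 × 0.278^1 = 0.401432
P(M+4) = 0.278^2 = 0.077284
The M peak is largest (0.521284); scaling to 100 gives 100.0 : 77.0 : 14.8.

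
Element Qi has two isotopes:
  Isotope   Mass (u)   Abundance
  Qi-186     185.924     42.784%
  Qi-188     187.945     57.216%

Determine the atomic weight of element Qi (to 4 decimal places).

Ar = Σ fᵢ·mᵢ = 0.42784 × 185.924 + 0.57216 × 187.945
= 79.54572 + 107.53461 = 187.08033 u

187.0803 u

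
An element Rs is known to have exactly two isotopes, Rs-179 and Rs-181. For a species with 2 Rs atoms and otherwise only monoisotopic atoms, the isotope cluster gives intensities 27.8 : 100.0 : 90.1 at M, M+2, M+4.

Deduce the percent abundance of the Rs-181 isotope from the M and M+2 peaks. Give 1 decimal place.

If p is the fraction of Rs that is Rs-179, then I(M+2)/I(M) = [C(2,1)·p^1·(1−p)] / p^2 = 2·(1−p)/p = 100.0/27.8 = 3.5971
(1−p)/p = 3.5971/2 = 1.7986  ⇒  p = 1/(1 + 1.7986) = 0.3573
Rs-179: 35.7%, Rs-181: 64.3%.

64.3%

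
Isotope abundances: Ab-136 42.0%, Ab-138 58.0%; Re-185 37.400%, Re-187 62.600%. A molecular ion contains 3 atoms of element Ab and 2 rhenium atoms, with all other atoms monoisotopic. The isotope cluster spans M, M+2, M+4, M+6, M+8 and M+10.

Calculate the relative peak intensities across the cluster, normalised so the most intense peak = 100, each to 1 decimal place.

3.0 : 22.4 : 67.1 : 100.0 : 74.4 : 22.1

Element Ab pattern (n=3): 0.074088 : 0.306936 : 0.423864 : 0.195112
Rhenium pattern (n=2): 0.139876 : 0.468248 : 0.391876
Convolve the two distributions (both contribute in 2-u steps):
  M: 0.074088×0.139876 = 0.010363
  M+2: 0.074088×0.468248 + 0.306936×0.139876 = 0.077625
  M+4: 0.074088×0.391876 + 0.306936×0.468248 + 0.423864×0.139876 = 0.232044
  M+6: 0.306936×0.391876 + 0.423864×0.468248 + 0.195112×0.139876 = 0.346046
  M+8: 0.423864×0.391876 + 0.195112×0.468248 = 0.257463
  M+10: 0.195112×0.391876 = 0.076460
Scale to base peak (0.346046) = 100: 3.0 : 22.4 : 67.1 : 100.0 : 74.4 : 22.1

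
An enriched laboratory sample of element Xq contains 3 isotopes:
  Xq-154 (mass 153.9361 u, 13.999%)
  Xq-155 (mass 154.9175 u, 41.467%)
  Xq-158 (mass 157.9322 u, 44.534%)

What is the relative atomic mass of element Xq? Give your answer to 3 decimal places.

The abundance-weighted mean is 0.13999 × 153.9361 + 0.41467 × 154.9175 + 0.44534 × 157.9322
= 21.54951 + 64.23964 + 70.33353 = 156.12268 u

156.123 u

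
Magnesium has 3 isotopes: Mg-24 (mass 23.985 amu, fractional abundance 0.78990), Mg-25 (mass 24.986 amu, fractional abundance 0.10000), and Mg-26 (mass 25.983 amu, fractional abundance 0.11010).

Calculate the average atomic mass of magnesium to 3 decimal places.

The abundance-weighted mean is 0.78990 × 23.985 + 0.10000 × 24.986 + 0.11010 × 25.983
= 18.9458 + 2.4986 + 2.8607 = 24.3051 amu

24.305 amu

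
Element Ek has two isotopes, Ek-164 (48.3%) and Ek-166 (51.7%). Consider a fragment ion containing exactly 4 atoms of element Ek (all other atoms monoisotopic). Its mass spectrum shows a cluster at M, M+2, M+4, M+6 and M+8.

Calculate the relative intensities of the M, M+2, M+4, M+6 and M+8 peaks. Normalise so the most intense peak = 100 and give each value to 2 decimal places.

Expanding (0.483 + 0.517)^4:
P(M) = 0.483^4 = 0.054424
P(M+2) = 4 × 0.483^3 × 0.517^1 = 0.233019
P(M+4) = 6 × 0.483^2 × 0.517^2 = 0.374134
P(M+6) = 4 × 0.483^1 × 0.517^3 = 0.266980
P(M+8) = 0.517^4 = 0.071443
The M+4 peak is largest (0.374134); scaling to 100 gives 14.55 : 62.28 : 100.00 : 71.36 : 19.10.

14.55 : 62.28 : 100.00 : 71.36 : 19.10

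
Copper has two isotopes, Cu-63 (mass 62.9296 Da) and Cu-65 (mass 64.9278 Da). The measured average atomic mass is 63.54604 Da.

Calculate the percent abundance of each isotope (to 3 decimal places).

Cu-63: 69.150%, Cu-65: 30.850%

With x = fraction of Cu-63 (so Cu-65 is 1 − x):
62.9296·x + 64.9278·(1 − x) = 63.54604
(62.9296 − 64.9278)·x = 63.54604 − 64.9278
x = -1.38176 / -1.9982 = 0.69150 → 69.150% Cu-63, 30.850% Cu-65.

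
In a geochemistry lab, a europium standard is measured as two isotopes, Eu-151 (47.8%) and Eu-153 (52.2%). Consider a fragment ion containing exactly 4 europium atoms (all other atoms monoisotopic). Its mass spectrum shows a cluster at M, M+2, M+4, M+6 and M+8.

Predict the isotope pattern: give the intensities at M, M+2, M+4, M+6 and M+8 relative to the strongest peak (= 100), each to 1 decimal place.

Each Eu atom is independently Eu-151 (p = 0.478) or Eu-153 (q = 0.522); the cluster is the binomial expansion (p + q)^4.
P(M) = 0.478^4 = 0.052205
P(M+2) = 4 × 0.478^3 × 0.522^1 = 0.228042
P(M+4) = 6 × 0.478^2 × 0.522^2 = 0.373549
P(M+6) = 4 × 0.478^1 × 0.522^3 = 0.271956
P(M+8) = 0.522^4 = 0.074248
The M+4 peak is largest (0.373549); scaling to 100 gives 14.0 : 61.0 : 100.0 : 72.8 : 19.9.

14.0 : 61.0 : 100.0 : 72.8 : 19.9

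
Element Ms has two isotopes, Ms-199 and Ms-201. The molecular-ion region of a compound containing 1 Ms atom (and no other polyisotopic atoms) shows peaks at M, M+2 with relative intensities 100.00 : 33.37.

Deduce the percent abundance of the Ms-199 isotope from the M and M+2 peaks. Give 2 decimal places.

74.98%

Let p = fractional abundance of Ms-199. I(M+2)/I(M) = [C(1,1)·p^0·(1−p)] / p^1 = 1·(1−p)/p = 33.37/100.00 = 0.3337
(1−p)/p = 0.3337/1 = 0.3337  ⇒  p = 1/(1 + 0.3337) = 0.7498
Ms-199: 74.98%, Ms-201: 25.02%.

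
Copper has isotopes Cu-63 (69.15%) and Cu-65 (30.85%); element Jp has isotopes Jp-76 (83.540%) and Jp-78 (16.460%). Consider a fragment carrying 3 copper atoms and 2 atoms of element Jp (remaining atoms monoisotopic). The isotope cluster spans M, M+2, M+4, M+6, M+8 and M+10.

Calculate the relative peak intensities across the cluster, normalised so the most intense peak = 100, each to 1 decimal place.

57.7 : 100.0 : 67.1 : 21.7 : 3.4 : 0.2

Copper pattern (n=3): 0.33065611 : 0.44254842 : 0.19743483 : 0.02936064
Element Jp pattern (n=2): 0.69789316 : 0.27501368 : 0.02709316
Convolve the two distributions (both contribute in 2-u steps):
  M: 0.33065611×0.69789316 = 0.230763
  M+2: 0.33065611×0.27501368 + 0.44254842×0.69789316 = 0.399786
  M+4: 0.33065611×0.02709316 + 0.44254842×0.27501368 + 0.19743483×0.69789316 = 0.268454
  M+6: 0.44254842×0.02709316 + 0.19743483×0.27501368 + 0.02936064×0.69789316 = 0.086778
  M+8: 0.19743483×0.02709316 + 0.02936064×0.27501368 = 0.013424
  M+10: 0.02936064×0.02709316 = 0.000795
Scale to base peak (0.399786) = 100: 57.7 : 100.0 : 67.1 : 21.7 : 3.4 : 0.2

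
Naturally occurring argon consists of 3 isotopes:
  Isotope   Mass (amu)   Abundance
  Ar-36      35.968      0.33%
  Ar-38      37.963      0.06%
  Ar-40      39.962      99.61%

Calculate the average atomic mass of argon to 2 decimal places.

Average mass = Σ (abundance × isotope mass) = 0.0033 × 35.968 + 0.0006 × 37.963 + 0.9961 × 39.962
= 0.1187 + 0.0228 + 39.8061 = 39.9476 amu

39.95 amu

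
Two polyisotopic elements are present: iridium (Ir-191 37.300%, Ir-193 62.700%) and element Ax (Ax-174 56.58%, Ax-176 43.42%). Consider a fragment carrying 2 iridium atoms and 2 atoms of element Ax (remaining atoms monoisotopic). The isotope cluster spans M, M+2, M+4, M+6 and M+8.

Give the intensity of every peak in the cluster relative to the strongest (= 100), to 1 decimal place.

11.7 : 57.1 : 100.0 : 73.7 : 19.4

Iridium pattern (n=2): 0.139129 : 0.467742 : 0.393129
Element Ax pattern (n=2): 0.32012964 : 0.49134072 : 0.18852964
Convolve the two distributions (both contribute in 2-u steps):
  M: 0.139129×0.32012964 = 0.044539
  M+2: 0.139129×0.49134072 + 0.467742×0.32012964 = 0.218098
  M+4: 0.139129×0.18852964 + 0.467742×0.49134072 + 0.393129×0.32012964 = 0.381903
  M+6: 0.467742×0.18852964 + 0.393129×0.49134072 = 0.281344
  M+8: 0.393129×0.18852964 = 0.074116
Scale to base peak (0.381903) = 100: 11.7 : 57.1 : 100.0 : 73.7 : 19.4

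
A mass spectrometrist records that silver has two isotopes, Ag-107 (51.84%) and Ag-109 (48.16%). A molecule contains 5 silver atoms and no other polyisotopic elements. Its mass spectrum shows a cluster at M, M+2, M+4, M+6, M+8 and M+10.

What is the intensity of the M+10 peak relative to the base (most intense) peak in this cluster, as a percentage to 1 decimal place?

8.0%

(0.5184 + 0.4816)^5 gives M 0.0374, M+2 0.1739, M+4 0.3231, M+6 0.3002, M+8 0.1394, M+10 0.0259; the largest is M+4.
P(M+4) = C(5,2) × 0.5184^3 × 0.4816^2 = 10 × 0.13931407 × 0.23193856 = 0.323123 (base)
P(M+10) = C(5,5) × 0.5184^0 × 0.4816^5 = 1 × 1.0000 × 0.02590791 = 0.025908
Relative intensity = 0.025908 / 0.323123 × 100 = 8.0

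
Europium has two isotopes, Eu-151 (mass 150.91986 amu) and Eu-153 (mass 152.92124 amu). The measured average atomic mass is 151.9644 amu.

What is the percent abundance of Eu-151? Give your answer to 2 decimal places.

With x = fraction of Eu-151 (so Eu-153 is 1 − x):
150.91986·x + 152.92124·(1 − x) = 151.9644
(150.91986 − 152.92124)·x = 151.9644 − 152.92124
x = -0.95684 / -2.00138 = 0.47809 → 47.81% Eu-151, 52.19% Eu-153.

47.81%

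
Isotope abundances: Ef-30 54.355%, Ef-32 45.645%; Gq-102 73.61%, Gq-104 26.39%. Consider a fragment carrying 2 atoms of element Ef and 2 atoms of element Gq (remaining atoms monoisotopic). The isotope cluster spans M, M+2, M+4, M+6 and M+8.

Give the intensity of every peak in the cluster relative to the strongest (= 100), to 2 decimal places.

41.73 : 100.00 : 85.04 : 30.11 : 3.78

Element Ef pattern (n=2): 0.2954466 : 0.49620679 : 0.2083466
Element Gq pattern (n=2): 0.54184321 : 0.38851358 : 0.06964321
Convolve the two distributions (both contribute in 2-u steps):
  M: 0.2954466×0.54184321 = 0.160086
  M+2: 0.2954466×0.38851358 + 0.49620679×0.54184321 = 0.383651
  M+4: 0.2954466×0.06964321 + 0.49620679×0.38851358 + 0.2083466×0.54184321 = 0.326250
  M+6: 0.49620679×0.06964321 + 0.2083466×0.38851358 = 0.115503
  M+8: 0.2083466×0.06964321 = 0.014510
Scale to base peak (0.383651) = 100: 41.73 : 100.00 : 85.04 : 30.11 : 3.78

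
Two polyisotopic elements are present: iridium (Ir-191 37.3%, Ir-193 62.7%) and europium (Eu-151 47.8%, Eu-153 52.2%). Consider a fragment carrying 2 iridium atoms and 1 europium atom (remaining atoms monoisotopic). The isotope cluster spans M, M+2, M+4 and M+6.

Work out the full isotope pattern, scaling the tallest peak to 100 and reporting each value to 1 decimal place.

15.4 : 68.6 : 100.0 : 47.5

Iridium pattern (n=2): 0.139129 : 0.467742 : 0.393129
Europium pattern (n=1): 0.4780 : 0.5220
Convolve the two distributions (both contribute in 2-u steps):
  M: 0.139129×0.4780 = 0.066504
  M+2: 0.139129×0.5220 + 0.467742×0.4780 = 0.296206
  M+4: 0.467742×0.5220 + 0.393129×0.4780 = 0.432077
  M+6: 0.393129×0.5220 = 0.205213
Scale to base peak (0.432077) = 100: 15.4 : 68.6 : 100.0 : 47.5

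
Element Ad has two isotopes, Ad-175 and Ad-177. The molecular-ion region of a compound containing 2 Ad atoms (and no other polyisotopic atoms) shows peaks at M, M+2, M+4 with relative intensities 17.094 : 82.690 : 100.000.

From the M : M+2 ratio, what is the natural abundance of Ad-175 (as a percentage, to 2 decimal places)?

Let p = fractional abundance of Ad-175. I(M+2)/I(M) = [C(2,1)·p^1·(1−p)] / p^2 = 2·(1−p)/p = 82.690/17.094 = 4.8374
(1−p)/p = 4.8374/2 = 2.4187  ⇒  p = 1/(1 + 2.4187) = 0.2925
Ad-175: 29.25%, Ad-177: 70.75%.

29.25%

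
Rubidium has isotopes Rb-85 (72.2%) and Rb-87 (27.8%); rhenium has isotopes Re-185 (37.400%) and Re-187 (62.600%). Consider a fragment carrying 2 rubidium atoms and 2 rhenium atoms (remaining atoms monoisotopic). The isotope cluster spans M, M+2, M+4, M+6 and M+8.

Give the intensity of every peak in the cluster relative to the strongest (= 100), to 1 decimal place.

Rubidium pattern (n=2): 0.521284 : 0.401432 : 0.077284
Rhenium pattern (n=2): 0.139876 : 0.468248 : 0.391876
Convolve the two distributions (both contribute in 2-u steps):
  M: 0.521284×0.139876 = 0.072915
  M+2: 0.521284×0.468248 + 0.401432×0.139876 = 0.300241
  M+4: 0.521284×0.391876 + 0.401432×0.468248 + 0.077284×0.139876 = 0.403059
  M+6: 0.401432×0.391876 + 0.077284×0.468248 = 0.193500
  M+8: 0.077284×0.391876 = 0.030286
Scale to base peak (0.403059) = 100: 18.1 : 74.5 : 100.0 : 48.0 : 7.5

18.1 : 74.5 : 100.0 : 48.0 : 7.5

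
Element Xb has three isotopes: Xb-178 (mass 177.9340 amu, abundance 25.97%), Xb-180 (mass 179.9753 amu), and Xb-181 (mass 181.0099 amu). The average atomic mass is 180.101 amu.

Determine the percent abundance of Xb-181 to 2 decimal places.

The remaining 74.03% is split between Xb-180 (fraction x) and Xb-181 (fraction 0.7403 − x).
Substituting: 179.9753x + 181.0099(0.7403 − x) = 133.8915402
(179.9753 − 181.0099)x = -0.11008877  ⇒  x = 0.10641, y = 0.63389
Xb-180: 10.64%, Xb-181: 63.39%.

63.39%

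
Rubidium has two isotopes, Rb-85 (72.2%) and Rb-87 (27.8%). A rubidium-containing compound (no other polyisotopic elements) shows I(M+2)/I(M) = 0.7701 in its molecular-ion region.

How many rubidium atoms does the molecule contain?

2

The M+2/M ratio from n Rb atoms is n · q/p = n · 0.278/0.722.
n = 0.7701 × 0.722/0.278 = 2.00 ≈ 2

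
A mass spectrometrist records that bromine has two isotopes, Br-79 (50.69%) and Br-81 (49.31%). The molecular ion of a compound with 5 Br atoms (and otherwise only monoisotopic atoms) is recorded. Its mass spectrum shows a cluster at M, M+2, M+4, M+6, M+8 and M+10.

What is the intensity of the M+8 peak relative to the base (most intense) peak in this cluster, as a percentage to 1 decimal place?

Term probabilities: M 0.0335, M+2 0.1628, M+4 0.3167, M+6 0.3081, M+8 0.1498, M+10 0.0292. Base peak = M+4.
P(M+4) = C(5,2) × 0.5069^3 × 0.4931^2 = 10 × 0.13024674 × 0.24314761 = 0.316692 (base)
P(M+8) = C(5,4) × 0.5069^1 × 0.4931^4 = 5 × 0.5069 × 0.05912076 = 0.149842
Relative intensity = 0.149842 / 0.316692 × 100 = 47.3

47.3%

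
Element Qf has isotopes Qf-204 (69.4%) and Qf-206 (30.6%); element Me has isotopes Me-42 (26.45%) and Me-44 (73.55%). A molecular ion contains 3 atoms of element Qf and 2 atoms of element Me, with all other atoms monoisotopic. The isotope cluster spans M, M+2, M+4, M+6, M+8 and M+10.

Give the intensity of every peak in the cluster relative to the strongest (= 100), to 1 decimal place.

Element Qf pattern (n=3): 0.33425538 : 0.44214185 : 0.19495015 : 0.02865262
Element Me pattern (n=2): 0.06996025 : 0.3890795 : 0.54096025
Convolve the two distributions (both contribute in 2-u steps):
  M: 0.33425538×0.06996025 = 0.023385
  M+2: 0.33425538×0.3890795 + 0.44214185×0.06996025 = 0.160984
  M+4: 0.33425538×0.54096025 + 0.44214185×0.3890795 + 0.19495015×0.06996025 = 0.366486
  M+6: 0.44214185×0.54096025 + 0.19495015×0.3890795 + 0.02865262×0.06996025 = 0.317037
  M+8: 0.19495015×0.54096025 + 0.02865262×0.3890795 = 0.116608
  M+10: 0.02865262×0.54096025 = 0.015500
Scale to base peak (0.366486) = 100: 6.4 : 43.9 : 100.0 : 86.5 : 31.8 : 4.2

6.4 : 43.9 : 100.0 : 86.5 : 31.8 : 4.2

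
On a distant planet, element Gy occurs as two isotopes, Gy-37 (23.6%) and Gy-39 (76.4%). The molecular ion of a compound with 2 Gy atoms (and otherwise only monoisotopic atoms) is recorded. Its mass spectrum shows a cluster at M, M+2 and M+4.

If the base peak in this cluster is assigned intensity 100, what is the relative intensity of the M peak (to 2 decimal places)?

9.54

(0.236 + 0.764)^2 gives M 0.0557, M+2 0.3606, M+4 0.5837; the largest is M+4.
P(M+4) = C(2,2) × 0.236^0 × 0.764^2 = 1 × 1.0000 × 0.583696 = 0.583696 (base)
P(M) = C(2,0) × 0.236^2 × 0.764^0 = 1 × 0.055696 × 1.0000 = 0.055696
Relative intensity = 0.055696 / 0.583696 × 100 = 9.54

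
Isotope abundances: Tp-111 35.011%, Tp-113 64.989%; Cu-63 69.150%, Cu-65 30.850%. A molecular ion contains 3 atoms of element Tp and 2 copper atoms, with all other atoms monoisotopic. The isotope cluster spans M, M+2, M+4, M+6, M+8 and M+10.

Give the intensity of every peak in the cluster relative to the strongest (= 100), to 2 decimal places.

Element Tp pattern (n=3): 0.04291544 : 0.23898472 : 0.44361424 : 0.2744856
Copper pattern (n=2): 0.47817225 : 0.4266555 : 0.09517225
Convolve the two distributions (both contribute in 2-u steps):
  M: 0.04291544×0.47817225 = 0.020521
  M+2: 0.04291544×0.4266555 + 0.23898472×0.47817225 = 0.132586
  M+4: 0.04291544×0.09517225 + 0.23898472×0.4266555 + 0.44361424×0.47817225 = 0.318173
  M+6: 0.23898472×0.09517225 + 0.44361424×0.4266555 + 0.2744856×0.47817225 = 0.343267
  M+8: 0.44361424×0.09517225 + 0.2744856×0.4266555 = 0.159331
  M+10: 0.2744856×0.09517225 = 0.026123
Scale to base peak (0.343267) = 100: 5.98 : 38.62 : 92.69 : 100.00 : 46.42 : 7.61

5.98 : 38.62 : 92.69 : 100.00 : 46.42 : 7.61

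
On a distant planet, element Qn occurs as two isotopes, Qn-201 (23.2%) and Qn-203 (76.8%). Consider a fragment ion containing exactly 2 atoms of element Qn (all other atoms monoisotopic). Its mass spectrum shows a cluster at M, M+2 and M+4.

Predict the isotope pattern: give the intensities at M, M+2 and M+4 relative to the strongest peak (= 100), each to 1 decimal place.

The 2 Qn atoms are independent, so intensities follow the terms of (0.232 + 0.768)^2.
P(M) = 0.232^2 = 0.053824
P(M+2) = 2 × 0.232^1 × 0.768^1 = 0.356352
P(M+4) = 0.768^2 = 0.589824
The M+4 peak is largest (0.589824); scaling to 100 gives 9.1 : 60.4 : 100.0.

9.1 : 60.4 : 100.0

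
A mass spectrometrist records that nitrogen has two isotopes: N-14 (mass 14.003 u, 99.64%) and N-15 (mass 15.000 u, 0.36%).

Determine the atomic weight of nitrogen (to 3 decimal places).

14.007 u

Average mass = Σ (abundance × isotope mass) = 0.9964 × 14.003 + 0.0036 × 15.000
= 13.9526 + 0.0540 = 14.0066 u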